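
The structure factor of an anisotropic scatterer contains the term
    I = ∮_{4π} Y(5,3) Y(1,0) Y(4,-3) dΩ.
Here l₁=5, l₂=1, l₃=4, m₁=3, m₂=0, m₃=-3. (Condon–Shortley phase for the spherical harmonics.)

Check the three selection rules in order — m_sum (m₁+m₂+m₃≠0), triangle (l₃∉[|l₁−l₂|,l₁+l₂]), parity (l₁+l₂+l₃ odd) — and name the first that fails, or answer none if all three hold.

m₁+m₂+m₃ = 3 + 0 − 3 = 0  ✓
triangle: |5−1|=4 ≤ l₃=4 ≤ 5+1=6  ✓
parity: l₁+l₂+l₃ = 10 is even  ✓

none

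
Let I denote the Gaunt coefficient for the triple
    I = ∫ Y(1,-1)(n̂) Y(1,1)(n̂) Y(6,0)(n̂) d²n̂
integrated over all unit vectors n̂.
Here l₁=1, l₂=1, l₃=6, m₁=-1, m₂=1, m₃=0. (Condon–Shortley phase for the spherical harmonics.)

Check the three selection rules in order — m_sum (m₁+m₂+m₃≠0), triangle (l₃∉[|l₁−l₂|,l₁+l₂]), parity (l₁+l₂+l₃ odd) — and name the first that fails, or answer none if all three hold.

triangle

azimuthal sum: -1 + 1 + 0 = 0  ✓
0 ≤ 6 ≤ 2 (triangle on l)  ✗
L = 1 + 1 + 6 = 8 (even)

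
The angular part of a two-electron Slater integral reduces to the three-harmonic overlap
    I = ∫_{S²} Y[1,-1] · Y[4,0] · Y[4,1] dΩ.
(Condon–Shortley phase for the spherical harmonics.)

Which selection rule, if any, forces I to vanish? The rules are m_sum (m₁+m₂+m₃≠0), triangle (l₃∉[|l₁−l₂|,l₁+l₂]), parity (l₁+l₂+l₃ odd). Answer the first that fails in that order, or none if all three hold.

parity

Σmᵢ = 0  ✓
l₃∈[|l₁−l₂|,l₁+l₂]=[3,5], have l₃=4  ✓
Σlᵢ = 9 ⇒ odd  ✗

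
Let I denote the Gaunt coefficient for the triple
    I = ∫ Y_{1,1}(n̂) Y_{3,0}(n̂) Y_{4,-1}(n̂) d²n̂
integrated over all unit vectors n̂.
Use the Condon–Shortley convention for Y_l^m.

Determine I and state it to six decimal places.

m-sum 0 ✓  L=8 even ✓  2≤4≤4 ✓
Π(2lᵢ+1) = 3×7×9 = 189
triangle coeff Δ(1,3,4) = 1/252
Σ_t [0,0]: t=0:+1/36 = 1/36
(3j)²=4/63 [(1 3 4; 0 0 0)], sign=+1
Σ_t [0,0]: t=0:+1/72 = 1/72
(3j)²=5/126 [(1 3 4; 1 0 -1)], sign=-1
⇒ 4πI² = 10/21
I = (-1)√(10/21/(4π)) = -0.19466390

-0.194664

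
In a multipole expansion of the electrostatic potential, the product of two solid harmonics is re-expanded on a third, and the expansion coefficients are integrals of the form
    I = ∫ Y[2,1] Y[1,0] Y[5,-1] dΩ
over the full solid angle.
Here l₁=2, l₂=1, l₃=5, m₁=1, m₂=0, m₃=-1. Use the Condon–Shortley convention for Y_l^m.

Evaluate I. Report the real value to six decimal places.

0.000000

l₃=5 ∉ [1,3] — triangle fails ⇒ I = 0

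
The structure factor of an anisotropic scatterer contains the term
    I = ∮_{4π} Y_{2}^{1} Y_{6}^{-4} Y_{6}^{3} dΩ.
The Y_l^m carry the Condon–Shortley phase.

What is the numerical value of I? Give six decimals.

0.179515

m-sum 0 ✓  L=14 even ✓  4≤6≤8 ✓
Π(2lᵢ+1) = 5×13×13 = 845
triangle coeff Δ(2,6,6) = 1/90090
Σ_t [0,2]: t=0:+1/69120 t=1:−1/14400 t=2:+1/69120 = -7/172800
(3j)²=14/715 [(2 6 6; 0 0 0)], sign=-1
Σ_t [0,1]: t=0:+1/161280 t=1:−1/725760 = 1/207360
(3j)²=7/286 [(2 6 6; 1 -4 3)], sign=-1
⇒ 4πI² = 49/121
I = (+1)√(49/121/(4π)) = 0.17951487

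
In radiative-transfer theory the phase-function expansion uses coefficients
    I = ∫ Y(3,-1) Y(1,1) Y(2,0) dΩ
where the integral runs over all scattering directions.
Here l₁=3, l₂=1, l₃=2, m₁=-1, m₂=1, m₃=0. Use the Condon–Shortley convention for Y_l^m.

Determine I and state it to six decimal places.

-0.202301

m-sum 0 ✓  L=6 even ✓  2≤2≤4 ✓
Π(2lᵢ+1) = 7×3×5 = 105
triangle coeff Δ(3,1,2) = 1/105
Σ_t [1,1]: t=1:−1/4 = -1/4
(3j)²=3/35 [(3 1 2; 0 0 0)], sign=-1
Σ_t [2,2]: t=2:+1/8 = 1/8
(3j)²=2/35 [(3 1 2; -1 1 0)], sign=+1
⇒ 4πI² = 18/35
I = (-1)√(18/35/(4π)) = -0.20230066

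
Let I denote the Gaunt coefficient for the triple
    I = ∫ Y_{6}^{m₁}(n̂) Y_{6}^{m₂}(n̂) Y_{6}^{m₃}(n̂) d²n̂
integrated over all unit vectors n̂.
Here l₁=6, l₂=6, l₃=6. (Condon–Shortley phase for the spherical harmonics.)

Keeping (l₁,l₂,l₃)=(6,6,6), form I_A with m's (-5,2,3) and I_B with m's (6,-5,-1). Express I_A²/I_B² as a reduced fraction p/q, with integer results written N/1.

2/11

l's match ⇒ only the (l;m) 3-j factors differ between A and B.
A: triangle coeff Δ(6,6,6) = 1/325909584; Σ_t [5,6]: t=5:−1/3110400 t=6:+1/4147200 = -1/12441600; (3j)²=7/4199 [(6 6 6; -5 2 3)], sign=+1
B: triangle coeff Δ(6,6,6) = 1/325909584; Σ_t [0,0]: t=0:+1/62208000 = 1/62208000; (3j)²=77/8398 [(6 6 6; 6 -5 -1)], sign=-1
I_A²/I_B² = (7/4199)/(77/8398) = 2/11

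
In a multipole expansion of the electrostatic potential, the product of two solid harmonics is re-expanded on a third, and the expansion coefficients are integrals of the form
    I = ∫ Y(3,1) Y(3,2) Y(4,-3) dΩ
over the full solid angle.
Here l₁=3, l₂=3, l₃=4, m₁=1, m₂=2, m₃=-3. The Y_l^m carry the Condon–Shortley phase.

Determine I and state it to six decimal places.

-0.095955

Checks pass: Σm=0; 10 even; l₃=4∈[0,6].
(2·3+1)(2·3+1)(2·4+1) = 441
Δ: 2! 4! 4! / 11! → 1/34650
sum: t=0:+1/72 t=1:−1/16 t=2:+1/72 = -5/144
3j²(3 3 4; 0 0 0) = Δ·Π!·Σ² = 2/77  (sign -1)
sum: t=1:−1/144 t=2:+1/288 = -1/288
3j²(3 3 4; 1 2 -3) = Δ·Π!·Σ² = 1/99  (sign +1)
combine: 4πI² = 441·2/77·1/99 = 14/121
take √, sign -1: I = -0.09595473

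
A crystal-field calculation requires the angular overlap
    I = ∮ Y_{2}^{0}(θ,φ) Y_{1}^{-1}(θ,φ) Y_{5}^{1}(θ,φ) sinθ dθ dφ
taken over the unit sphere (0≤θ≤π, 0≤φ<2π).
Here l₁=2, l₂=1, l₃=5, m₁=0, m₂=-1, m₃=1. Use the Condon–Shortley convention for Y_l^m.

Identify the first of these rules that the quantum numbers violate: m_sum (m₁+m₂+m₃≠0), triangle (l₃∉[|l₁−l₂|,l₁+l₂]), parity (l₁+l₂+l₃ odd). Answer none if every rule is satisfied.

m₁+m₂+m₃ = 0 − 1 + 1 = 0  ✓
triangle: |2−1|=1 ≤ l₃=5 ≤ 2+1=3  ✗
parity: l₁+l₂+l₃ = 8 is even

triangle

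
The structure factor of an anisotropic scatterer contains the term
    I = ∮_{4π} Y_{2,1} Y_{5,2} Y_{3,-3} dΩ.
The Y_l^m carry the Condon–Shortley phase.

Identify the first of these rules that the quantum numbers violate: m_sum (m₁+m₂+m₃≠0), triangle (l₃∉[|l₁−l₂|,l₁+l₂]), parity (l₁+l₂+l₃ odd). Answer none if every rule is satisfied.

none

azimuthal sum: 1 + 2 − 3 = 0  ✓
3 ≤ 3 ≤ 7 (triangle on l)  ✓
L = 2 + 5 + 3 = 10 (even)  ✓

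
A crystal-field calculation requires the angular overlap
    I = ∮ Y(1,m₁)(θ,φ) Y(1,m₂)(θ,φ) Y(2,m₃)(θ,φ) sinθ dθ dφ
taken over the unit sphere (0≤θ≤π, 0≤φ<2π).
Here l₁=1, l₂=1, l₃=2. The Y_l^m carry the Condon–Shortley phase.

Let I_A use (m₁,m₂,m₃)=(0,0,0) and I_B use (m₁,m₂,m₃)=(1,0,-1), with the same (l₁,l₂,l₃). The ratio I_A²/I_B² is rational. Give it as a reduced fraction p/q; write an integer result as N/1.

4/3

l's match ⇒ only the (l;m) 3-j factors differ between A and B.
A: triangle coeff Δ(1,1,2) = 1/30; Σ_t [0,0]: t=0:+1/1 = 1/1; (3j)²=2/15 [(1 1 2; 0 0 0)], sign=+1
B: triangle coeff Δ(1,1,2) = 1/30; Σ_t [0,0]: t=0:+1/2 = 1/2; (3j)²=1/10 [(1 1 2; 1 0 -1)], sign=-1
I_A²/I_B² = (2/15)/(1/10) = 4/3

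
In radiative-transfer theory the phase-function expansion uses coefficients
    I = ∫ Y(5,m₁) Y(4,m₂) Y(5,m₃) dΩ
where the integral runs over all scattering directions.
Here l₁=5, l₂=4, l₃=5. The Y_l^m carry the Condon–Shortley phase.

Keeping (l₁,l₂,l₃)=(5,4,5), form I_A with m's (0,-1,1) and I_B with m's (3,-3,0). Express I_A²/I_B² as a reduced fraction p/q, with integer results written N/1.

l's match ⇒ only the (l;m) 3-j factors differ between A and B.
A: triangle coeff Δ(5,4,5) = 1/3153150; Σ_t [0,3]: t=0:+1/17280 t=1:−1/1152 t=2:+1/864 t=3:−1/6912 = 7/34560; (3j)²=1/429 [(5 4 5; 0 -1 1)], sign=+1
B: triangle coeff Δ(5,4,5) = 1/3153150; Σ_t [0,1]: t=0:+1/6912 t=1:−1/17280 = 1/11520; (3j)²=2/143 [(5 4 5; 3 -3 0)], sign=-1
I_A²/I_B² = (1/429)/(2/143) = 1/6

1/6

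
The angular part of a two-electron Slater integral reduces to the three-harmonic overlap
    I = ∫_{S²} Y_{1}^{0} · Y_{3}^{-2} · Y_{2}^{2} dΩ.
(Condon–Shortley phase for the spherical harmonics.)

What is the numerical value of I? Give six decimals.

0.184674

Rules hold: Σm=0, L=6 even, 2≤2≤4.
N = 3·7·5 = 105
Δ = 2!·0!·4!/7! = 1/105
Racah Σ t=1..1: t=1:−1/4 = -1/4
⇒ 3j(1 3 2; 0 0 0)² = 3/35, sgn -1
Racah Σ t=1..1: t=1:−1/24 = -1/24
⇒ 3j(1 3 2; 0 -2 2)² = 1/21, sgn -1
4πI² = N·(3j₀)²·(3jₘ)² = 3/7
I = +1·√(0.428571/4π) = 0.18467439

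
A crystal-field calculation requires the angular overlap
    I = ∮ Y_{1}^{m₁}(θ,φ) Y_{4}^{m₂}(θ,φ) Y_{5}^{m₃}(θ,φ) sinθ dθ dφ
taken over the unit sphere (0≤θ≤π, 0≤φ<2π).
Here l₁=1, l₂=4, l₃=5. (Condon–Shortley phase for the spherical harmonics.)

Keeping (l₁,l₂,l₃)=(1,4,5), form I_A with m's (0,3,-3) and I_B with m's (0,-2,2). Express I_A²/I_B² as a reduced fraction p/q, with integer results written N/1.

Shared (l₁,l₂,l₃)=(1,4,5): N and (l;000)² cancel in I_A²/I_B².
A: Δ = 0!·2!·8!/11! = 1/495; Racah Σ t=0..0: t=0:+1/5040 = 1/5040; ⇒ 3j(1 4 5; 0 3 -3)² = 16/495, sgn +1
B: Δ = 0!·2!·8!/11! = 1/495; Racah Σ t=0..0: t=0:+1/1440 = 1/1440; ⇒ 3j(1 4 5; 0 -2 2)² = 7/165, sgn -1
I_A²/I_B² = (16/495)/(7/165) = 16/21

16/21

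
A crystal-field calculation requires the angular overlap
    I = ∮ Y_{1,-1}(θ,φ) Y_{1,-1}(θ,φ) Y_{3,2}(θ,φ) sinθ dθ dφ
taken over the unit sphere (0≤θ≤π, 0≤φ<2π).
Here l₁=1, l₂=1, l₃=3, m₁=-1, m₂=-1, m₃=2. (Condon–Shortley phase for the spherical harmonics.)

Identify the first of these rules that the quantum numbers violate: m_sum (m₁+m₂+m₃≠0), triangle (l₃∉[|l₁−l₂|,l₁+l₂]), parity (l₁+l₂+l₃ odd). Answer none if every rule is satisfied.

triangle

m₁+m₂+m₃ = -1 − 1 + 2 = 0  ✓
triangle: |1−1|=0 ≤ l₃=3 ≤ 1+1=2  ✗
parity: l₁+l₂+l₃ = 5 is odd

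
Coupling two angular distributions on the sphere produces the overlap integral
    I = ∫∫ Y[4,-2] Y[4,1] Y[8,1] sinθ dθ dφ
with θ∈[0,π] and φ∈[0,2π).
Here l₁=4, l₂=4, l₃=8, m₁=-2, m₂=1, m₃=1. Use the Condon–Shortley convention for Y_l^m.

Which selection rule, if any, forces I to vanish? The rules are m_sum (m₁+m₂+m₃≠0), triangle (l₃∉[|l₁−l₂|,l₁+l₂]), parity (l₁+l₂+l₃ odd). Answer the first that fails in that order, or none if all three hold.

none

m₁+m₂+m₃ = -2 + 1 + 1 = 0  ✓
triangle: |4−4|=0 ≤ l₃=8 ≤ 4+4=8  ✓
parity: l₁+l₂+l₃ = 16 is even  ✓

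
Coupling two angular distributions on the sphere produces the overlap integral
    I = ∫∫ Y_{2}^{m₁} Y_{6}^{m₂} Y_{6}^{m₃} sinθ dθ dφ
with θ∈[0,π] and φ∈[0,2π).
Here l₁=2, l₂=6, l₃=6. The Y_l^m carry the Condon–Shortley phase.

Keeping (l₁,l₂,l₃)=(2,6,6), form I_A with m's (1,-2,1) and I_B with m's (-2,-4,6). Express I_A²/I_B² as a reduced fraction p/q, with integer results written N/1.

Shared (l₁,l₂,l₃)=(2,6,6): N and (l;000)² cancel in I_A²/I_B².
A: Δ = 2!·2!·10!/15! = 1/90090; Racah Σ t=0..1: t=0:+1/34560 t=1:−1/60480 = 1/80640; ⇒ 3j(2 6 6; 1 -2 1)² = 6/1001, sgn -1
B: Δ = 2!·2!·10!/15! = 1/90090; Racah Σ t=2..2: t=2:+1/14515200 = 1/14515200; ⇒ 3j(2 6 6; -2 -4 6)² = 2/455, sgn +1
I_A²/I_B² = (6/1001)/(2/455) = 15/11

15/11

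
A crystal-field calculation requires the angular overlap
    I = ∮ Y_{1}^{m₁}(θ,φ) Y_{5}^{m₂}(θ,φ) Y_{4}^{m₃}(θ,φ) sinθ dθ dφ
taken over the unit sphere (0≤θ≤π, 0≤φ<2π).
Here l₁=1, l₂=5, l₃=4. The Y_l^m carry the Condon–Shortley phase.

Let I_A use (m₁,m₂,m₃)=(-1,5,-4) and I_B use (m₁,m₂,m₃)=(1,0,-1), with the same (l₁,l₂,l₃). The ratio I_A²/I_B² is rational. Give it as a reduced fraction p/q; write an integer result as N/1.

9/2

l's match ⇒ only the (l;m) 3-j factors differ between A and B.
A: triangle coeff Δ(1,5,4) = 1/495; Σ_t [2,2]: t=2:+1/80640 = 1/80640; (3j)²=1/11 [(1 5 4; -1 5 -4)], sign=+1
B: triangle coeff Δ(1,5,4) = 1/495; Σ_t [0,0]: t=0:+1/1440 = 1/1440; (3j)²=2/99 [(1 5 4; 1 0 -1)], sign=-1
I_A²/I_B² = (1/11)/(2/99) = 9/2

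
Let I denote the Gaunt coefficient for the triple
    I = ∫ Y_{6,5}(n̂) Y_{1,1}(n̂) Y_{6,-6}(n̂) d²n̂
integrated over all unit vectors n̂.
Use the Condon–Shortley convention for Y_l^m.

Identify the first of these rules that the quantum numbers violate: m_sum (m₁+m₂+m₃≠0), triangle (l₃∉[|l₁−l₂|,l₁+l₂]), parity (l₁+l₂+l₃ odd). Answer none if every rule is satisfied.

parity

m₁+m₂+m₃ = 5 + 1 − 6 = 0  ✓
triangle: |6−1|=5 ≤ l₃=6 ≤ 6+1=7  ✓
parity: l₁+l₂+l₃ = 13 is odd  ✗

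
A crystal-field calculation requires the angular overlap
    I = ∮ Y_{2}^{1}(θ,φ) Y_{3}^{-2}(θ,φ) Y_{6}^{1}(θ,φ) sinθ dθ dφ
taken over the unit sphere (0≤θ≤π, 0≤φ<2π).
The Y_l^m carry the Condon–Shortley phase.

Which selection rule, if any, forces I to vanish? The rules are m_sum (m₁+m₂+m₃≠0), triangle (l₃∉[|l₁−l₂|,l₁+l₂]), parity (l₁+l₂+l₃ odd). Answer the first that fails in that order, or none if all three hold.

Σmᵢ = 0  ✓
l₃∈[|l₁−l₂|,l₁+l₂]=[1,5], have l₃=6  ✗
Σlᵢ = 11 ⇒ odd

triangle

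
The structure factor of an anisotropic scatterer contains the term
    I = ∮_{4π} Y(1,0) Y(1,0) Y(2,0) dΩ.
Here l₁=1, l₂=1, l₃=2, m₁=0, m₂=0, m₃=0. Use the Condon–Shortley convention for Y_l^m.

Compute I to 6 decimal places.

0.252313

Rules hold: Σm=0, L=4 even, 0≤2≤2.
N = 3·3·5 = 45
Δ = 0!·2!·2!/5! = 1/30
Racah Σ t=0..0: t=0:+1/1 = 1/1
⇒ 3j(1 1 2; 0 0 0)² = 2/15, sgn +1
(m-triple is (0,0,0) — same symbol as above.)
4πI² = N·(3j₀)²·(3jₘ)² = 4/5
I = +1·√(0.8/4π) = 0.25231325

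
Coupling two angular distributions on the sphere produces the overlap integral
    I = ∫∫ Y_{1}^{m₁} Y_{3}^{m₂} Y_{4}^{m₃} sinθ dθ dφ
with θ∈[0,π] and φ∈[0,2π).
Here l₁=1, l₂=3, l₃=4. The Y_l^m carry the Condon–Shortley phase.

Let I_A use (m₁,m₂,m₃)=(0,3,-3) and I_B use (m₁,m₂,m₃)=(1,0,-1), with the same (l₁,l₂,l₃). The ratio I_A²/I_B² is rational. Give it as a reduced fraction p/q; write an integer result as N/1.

7/10

l's match ⇒ only the (l;m) 3-j factors differ between A and B.
A: triangle coeff Δ(1,3,4) = 1/252; Σ_t [0,0]: t=0:+1/720 = 1/720; (3j)²=1/36 [(1 3 4; 0 3 -3)], sign=-1
B: triangle coeff Δ(1,3,4) = 1/252; Σ_t [0,0]: t=0:+1/72 = 1/72; (3j)²=5/126 [(1 3 4; 1 0 -1)], sign=-1
I_A²/I_B² = (1/36)/(5/126) = 7/10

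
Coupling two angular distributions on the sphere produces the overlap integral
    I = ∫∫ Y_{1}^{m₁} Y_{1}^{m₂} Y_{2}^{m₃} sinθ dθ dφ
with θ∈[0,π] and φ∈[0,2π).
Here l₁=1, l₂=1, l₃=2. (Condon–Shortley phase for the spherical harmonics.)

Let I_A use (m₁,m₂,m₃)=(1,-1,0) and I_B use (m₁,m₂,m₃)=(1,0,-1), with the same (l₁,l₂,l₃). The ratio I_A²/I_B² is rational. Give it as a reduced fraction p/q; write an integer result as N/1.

1/3

Shared (l₁,l₂,l₃)=(1,1,2): N and (l;000)² cancel in I_A²/I_B².
A: Δ = 0!·2!·2!/5! = 1/30; Racah Σ t=0..0: t=0:+1/4 = 1/4; ⇒ 3j(1 1 2; 1 -1 0)² = 1/30, sgn +1
B: Δ = 0!·2!·2!/5! = 1/30; Racah Σ t=0..0: t=0:+1/2 = 1/2; ⇒ 3j(1 1 2; 1 0 -1)² = 1/10, sgn -1
I_A²/I_B² = (1/30)/(1/10) = 1/3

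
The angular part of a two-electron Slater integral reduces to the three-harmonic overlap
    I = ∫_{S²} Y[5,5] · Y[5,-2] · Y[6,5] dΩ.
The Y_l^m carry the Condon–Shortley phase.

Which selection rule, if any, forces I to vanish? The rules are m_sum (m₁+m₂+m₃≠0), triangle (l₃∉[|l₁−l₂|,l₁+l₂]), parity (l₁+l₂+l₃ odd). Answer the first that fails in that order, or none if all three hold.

azimuthal sum: 5 − 2 + 5 = 8  ✗
0 ≤ 6 ≤ 10 (triangle on l)
L = 5 + 5 + 6 = 16 (even)

m_sum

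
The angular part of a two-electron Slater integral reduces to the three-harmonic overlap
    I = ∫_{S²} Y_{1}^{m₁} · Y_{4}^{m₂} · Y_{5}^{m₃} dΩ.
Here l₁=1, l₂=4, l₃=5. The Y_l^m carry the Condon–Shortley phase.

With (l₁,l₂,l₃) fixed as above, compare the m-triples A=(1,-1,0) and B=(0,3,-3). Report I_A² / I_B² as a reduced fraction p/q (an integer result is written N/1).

5/8

Same 1,4,5: normalisation and zero-m 3j drop out of the ratio.
A: Δ: 0! 2! 8! / 11! → 1/495; sum: t=0:+1/1440 = 1/1440; 3j²(1 4 5; 1 -1 0) = Δ·Π!·Σ² = 2/99  (sign -1)
B: Δ: 0! 2! 8! / 11! → 1/495; sum: t=0:+1/5040 = 1/5040; 3j²(1 4 5; 0 3 -3) = Δ·Π!·Σ² = 16/495  (sign +1)
I_A²/I_B² = (2/99)/(16/495) = 5/8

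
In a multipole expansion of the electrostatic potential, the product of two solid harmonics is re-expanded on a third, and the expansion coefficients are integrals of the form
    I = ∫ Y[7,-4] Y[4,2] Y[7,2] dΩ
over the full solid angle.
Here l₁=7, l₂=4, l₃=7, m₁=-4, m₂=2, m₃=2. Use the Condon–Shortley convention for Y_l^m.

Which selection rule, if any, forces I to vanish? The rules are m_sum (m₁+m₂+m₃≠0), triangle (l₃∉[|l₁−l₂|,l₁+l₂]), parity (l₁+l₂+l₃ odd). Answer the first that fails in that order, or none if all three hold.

none

m₁+m₂+m₃ = -4 + 2 + 2 = 0  ✓
triangle: |7−4|=3 ≤ l₃=7 ≤ 7+4=11  ✓
parity: l₁+l₂+l₃ = 18 is even  ✓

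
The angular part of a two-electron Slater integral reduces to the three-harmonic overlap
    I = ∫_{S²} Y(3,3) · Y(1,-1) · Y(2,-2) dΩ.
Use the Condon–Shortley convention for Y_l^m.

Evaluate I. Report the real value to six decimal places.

Rules hold: Σm=0, L=6 even, 2≤2≤4.
N = 7·3·5 = 105
Δ = 2!·4!·0!/7! = 1/105
Racah Σ t=1..1: t=1:−1/4 = -1/4
⇒ 3j(3 1 2; 0 0 0)² = 3/35, sgn -1
Racah Σ t=0..0: t=0:+1/48 = 1/48
⇒ 3j(3 1 2; 3 -1 -2)² = 1/7, sgn +1
4πI² = N·(3j₀)²·(3jₘ)² = 9/7
I = -1·√(1.28571/4π) = -0.31986543

-0.319865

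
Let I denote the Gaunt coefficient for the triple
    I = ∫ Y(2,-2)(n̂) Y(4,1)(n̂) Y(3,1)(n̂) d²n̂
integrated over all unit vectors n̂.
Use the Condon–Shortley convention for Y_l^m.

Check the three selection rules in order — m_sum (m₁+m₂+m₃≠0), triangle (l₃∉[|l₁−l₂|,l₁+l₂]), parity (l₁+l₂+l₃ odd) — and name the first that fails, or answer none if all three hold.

m₁+m₂+m₃ = -2 + 1 + 1 = 0  ✓
triangle: |2−4|=2 ≤ l₃=3 ≤ 2+4=6  ✓
parity: l₁+l₂+l₃ = 9 is odd  ✗

parity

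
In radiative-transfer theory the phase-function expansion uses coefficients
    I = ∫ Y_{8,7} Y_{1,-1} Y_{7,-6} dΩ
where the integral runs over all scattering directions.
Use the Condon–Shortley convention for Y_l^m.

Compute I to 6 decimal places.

Checks pass: Σm=0; 16 even; l₃=7∈[7,9].
(2·8+1)(2·1+1)(2·7+1) = 765
Δ: 2! 14! 0! / 17! → 1/2040
sum: t=1:−1/25401600 = -1/25401600
3j²(8 1 7; 0 0 0) = Δ·Π!·Σ² = 8/255  (sign +1)
sum: t=0:+1/12454041600 = 1/12454041600
3j²(8 1 7; 7 -1 -6) = Δ·Π!·Σ² = 7/136  (sign -1)
combine: 4πI² = 765·8/255·7/136 = 21/17
take √, sign -1: I = -0.31353083

-0.313531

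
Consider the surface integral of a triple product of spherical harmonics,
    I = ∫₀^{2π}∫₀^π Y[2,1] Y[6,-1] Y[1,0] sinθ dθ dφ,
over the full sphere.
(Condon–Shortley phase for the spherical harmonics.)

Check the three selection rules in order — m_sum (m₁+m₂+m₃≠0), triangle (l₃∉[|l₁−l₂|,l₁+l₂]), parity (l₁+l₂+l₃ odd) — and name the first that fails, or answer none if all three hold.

Σmᵢ = 0  ✓
l₃∈[|l₁−l₂|,l₁+l₂]=[4,8], have l₃=1  ✗
Σlᵢ = 9 ⇒ odd

triangle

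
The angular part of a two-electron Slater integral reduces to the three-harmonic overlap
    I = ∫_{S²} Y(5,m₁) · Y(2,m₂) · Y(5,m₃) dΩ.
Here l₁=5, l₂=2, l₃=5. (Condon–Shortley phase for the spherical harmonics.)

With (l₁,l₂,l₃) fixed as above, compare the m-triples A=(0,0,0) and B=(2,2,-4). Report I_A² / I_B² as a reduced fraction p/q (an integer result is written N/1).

25/18

Same 5,2,5: normalisation and zero-m 3j drop out of the ratio.
A: Δ: 2! 8! 2! / 13! → 1/38610; sum: t=0:+1/2880 t=1:−1/576 t=2:+1/2880 = -1/960; 3j²(5 2 5; 0 0 0) = Δ·Π!·Σ² = 10/429  (sign +1)
B: Δ: 2! 8! 2! / 13! → 1/38610; sum: t=2:+1/20160 = 1/20160; 3j²(5 2 5; 2 2 -4) = Δ·Π!·Σ² = 12/715  (sign -1)
I_A²/I_B² = (10/429)/(12/715) = 25/18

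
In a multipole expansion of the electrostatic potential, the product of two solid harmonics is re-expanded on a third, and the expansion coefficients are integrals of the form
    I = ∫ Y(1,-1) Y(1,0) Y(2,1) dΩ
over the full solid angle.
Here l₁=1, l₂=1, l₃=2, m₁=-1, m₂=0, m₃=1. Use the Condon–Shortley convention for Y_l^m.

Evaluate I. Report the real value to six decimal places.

m-sum 0 ✓  L=4 even ✓  0≤2≤2 ✓
Π(2lᵢ+1) = 3×3×5 = 45
triangle coeff Δ(1,1,2) = 1/30
Σ_t [0,0]: t=0:+1/1 = 1/1
(3j)²=2/15 [(1 1 2; 0 0 0)], sign=+1
Σ_t [0,0]: t=0:+1/2 = 1/2
(3j)²=1/10 [(1 1 2; -1 0 1)], sign=-1
⇒ 4πI² = 3/5
I = (-1)√(3/5/(4π)) = -0.21850969

-0.218510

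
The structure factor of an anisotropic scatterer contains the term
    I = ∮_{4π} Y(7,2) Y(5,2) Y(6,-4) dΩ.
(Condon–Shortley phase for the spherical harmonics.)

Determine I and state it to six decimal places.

0.048529

Checks pass: Σm=0; 18 even; l₃=6∈[2,12].
(2·7+1)(2·5+1)(2·6+1) = 2145
Δ: 6! 8! 4! / 19! → 1/174594420
sum: t=1:−1/4147200 t=2:+1/207360 t=3:−1/82944 t=4:+1/207360 t=5:−1/4147200 = -1/345600
3j²(7 5 6; 0 0 0) = Δ·Π!·Σ² = 420/46189  (sign -1)
sum: t=3:−1/1244160 t=4:+1/1451520 t=5:−1/19353600 = -29/174182400
3j²(7 5 6; 2 2 -4) = Δ·Π!·Σ² = 841/554268  (sign -1)
combine: 4πI² = 2145·420/46189·841/554268 = 441525/14919047
take √, sign +1: I = 0.04852909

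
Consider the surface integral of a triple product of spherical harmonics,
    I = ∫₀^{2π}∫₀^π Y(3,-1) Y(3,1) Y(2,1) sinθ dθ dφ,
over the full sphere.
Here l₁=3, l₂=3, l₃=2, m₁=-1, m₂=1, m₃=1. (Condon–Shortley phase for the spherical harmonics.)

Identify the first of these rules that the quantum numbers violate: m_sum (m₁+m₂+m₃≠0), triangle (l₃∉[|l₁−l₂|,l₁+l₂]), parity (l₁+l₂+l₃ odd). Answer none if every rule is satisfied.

m_sum

azimuthal sum: -1 + 1 + 1 = 1  ✗
0 ≤ 2 ≤ 6 (triangle on l)
L = 3 + 3 + 2 = 8 (even)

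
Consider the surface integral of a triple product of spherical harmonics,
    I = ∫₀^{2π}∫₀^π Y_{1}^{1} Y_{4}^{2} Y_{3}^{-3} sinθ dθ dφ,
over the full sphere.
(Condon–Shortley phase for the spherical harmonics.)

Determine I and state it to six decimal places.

0.061558

Checks pass: Σm=0; 8 even; l₃=3∈[3,5].
(2·1+1)(2·4+1)(2·3+1) = 189
Δ: 2! 0! 6! / 9! → 1/252
sum: t=1:−1/36 = -1/36
3j²(1 4 3; 0 0 0) = Δ·Π!·Σ² = 4/63  (sign +1)
sum: t=0:+1/1440 = 1/1440
3j²(1 4 3; 1 2 -3) = Δ·Π!·Σ² = 1/252  (sign +1)
combine: 4πI² = 189·4/63·1/252 = 1/21
take √, sign +1: I = 0.06155813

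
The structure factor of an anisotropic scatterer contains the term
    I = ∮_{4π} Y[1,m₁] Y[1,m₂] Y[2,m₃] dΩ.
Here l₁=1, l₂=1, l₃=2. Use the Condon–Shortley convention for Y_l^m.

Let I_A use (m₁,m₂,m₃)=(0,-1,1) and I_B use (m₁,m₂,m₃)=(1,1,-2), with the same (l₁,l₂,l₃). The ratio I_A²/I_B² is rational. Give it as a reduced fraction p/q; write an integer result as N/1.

1/2

l's match ⇒ only the (l;m) 3-j factors differ between A and B.
A: triangle coeff Δ(1,1,2) = 1/30; Σ_t [0,0]: t=0:+1/2 = 1/2; (3j)²=1/10 [(1 1 2; 0 -1 1)], sign=-1
B: triangle coeff Δ(1,1,2) = 1/30; Σ_t [0,0]: t=0:+1/4 = 1/4; (3j)²=1/5 [(1 1 2; 1 1 -2)], sign=+1
I_A²/I_B² = (1/10)/(1/5) = 1/2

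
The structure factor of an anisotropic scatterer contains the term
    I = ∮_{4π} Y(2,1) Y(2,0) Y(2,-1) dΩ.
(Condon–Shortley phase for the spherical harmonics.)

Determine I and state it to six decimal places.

m-sum 0 ✓  L=6 even ✓  0≤2≤4 ✓
Π(2lᵢ+1) = 5×5×5 = 125
triangle coeff Δ(2,2,2) = 1/630
Σ_t [0,2]: t=0:+1/8 t=1:−1/1 t=2:+1/8 = -3/4
(3j)²=2/35 [(2 2 2; 0 0 0)], sign=-1
Σ_t [0,1]: t=0:+1/4 t=1:−1/2 = -1/4
(3j)²=1/70 [(2 2 2; 1 0 -1)], sign=+1
⇒ 4πI² = 5/49
I = (-1)√(5/49/(4π)) = -0.09011188

-0.090112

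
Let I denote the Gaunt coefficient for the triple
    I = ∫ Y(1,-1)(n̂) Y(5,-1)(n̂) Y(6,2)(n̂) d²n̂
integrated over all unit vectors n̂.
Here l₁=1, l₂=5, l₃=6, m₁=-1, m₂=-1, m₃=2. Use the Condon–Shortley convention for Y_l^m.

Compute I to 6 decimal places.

Checks pass: Σm=0; 12 even; l₃=6∈[4,6].
(2·1+1)(2·5+1)(2·6+1) = 429
Δ: 0! 2! 10! / 13! → 1/858
sum: t=0:+1/14400 = 1/14400
3j²(1 5 6; 0 0 0) = Δ·Π!·Σ² = 6/143  (sign +1)
sum: t=0:+1/34560 = 1/34560
3j²(1 5 6; -1 -1 2) = Δ·Π!·Σ² = 14/429  (sign +1)
combine: 4πI² = 429·6/143·14/429 = 84/143
take √, sign +1: I = 0.21620548

0.216205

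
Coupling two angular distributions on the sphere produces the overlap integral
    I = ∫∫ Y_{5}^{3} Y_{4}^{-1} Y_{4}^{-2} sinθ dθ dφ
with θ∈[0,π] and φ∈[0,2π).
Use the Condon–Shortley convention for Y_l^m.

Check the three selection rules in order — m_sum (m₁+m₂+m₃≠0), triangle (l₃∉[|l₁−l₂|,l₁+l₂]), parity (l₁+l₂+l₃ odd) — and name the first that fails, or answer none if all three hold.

parity

Σmᵢ = 0  ✓
l₃∈[|l₁−l₂|,l₁+l₂]=[1,9], have l₃=4  ✓
Σlᵢ = 13 ⇒ odd  ✗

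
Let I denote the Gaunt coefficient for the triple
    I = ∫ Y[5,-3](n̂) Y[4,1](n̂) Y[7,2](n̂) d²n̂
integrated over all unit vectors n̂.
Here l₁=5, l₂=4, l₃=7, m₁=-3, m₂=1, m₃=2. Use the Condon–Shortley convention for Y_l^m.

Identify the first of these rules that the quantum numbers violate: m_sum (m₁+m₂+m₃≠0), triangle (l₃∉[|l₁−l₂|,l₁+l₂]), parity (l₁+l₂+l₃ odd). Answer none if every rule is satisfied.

azimuthal sum: -3 + 1 + 2 = 0  ✓
1 ≤ 7 ≤ 9 (triangle on l)  ✓
L = 5 + 4 + 7 = 16 (even)  ✓

none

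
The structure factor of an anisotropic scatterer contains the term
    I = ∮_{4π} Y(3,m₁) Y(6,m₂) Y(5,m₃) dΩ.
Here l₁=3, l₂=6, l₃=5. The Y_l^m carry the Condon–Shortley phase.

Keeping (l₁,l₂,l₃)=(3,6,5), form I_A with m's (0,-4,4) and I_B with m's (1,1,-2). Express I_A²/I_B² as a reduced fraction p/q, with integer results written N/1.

Shared (l₁,l₂,l₃)=(3,6,5): N and (l;000)² cancel in I_A²/I_B².
A: Δ = 4!·2!·8!/15! = 1/675675; Racah Σ t=1..2: t=1:−1/60480 t=2:+1/161280 = -1/96768; ⇒ 3j(3 6 5; 0 -4 4)² = 15/1001, sgn +1
B: Δ = 4!·2!·8!/15! = 1/675675; Racah Σ t=0..2: t=0:+1/241920 t=1:−1/8640 t=2:+1/5760 = 1/16128; ⇒ 3j(3 6 5; 1 1 -2)² = 5/1001, sgn -1
I_A²/I_B² = (15/1001)/(5/1001) = 3/1

3/1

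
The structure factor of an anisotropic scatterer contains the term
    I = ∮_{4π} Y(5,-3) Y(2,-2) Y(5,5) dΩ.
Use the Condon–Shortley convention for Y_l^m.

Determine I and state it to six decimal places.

Checks pass: Σm=0; 12 even; l₃=5∈[3,7].
(2·5+1)(2·2+1)(2·5+1) = 605
Δ: 2! 8! 2! / 13! → 1/38610
sum: t=0:+1/2880 t=1:−1/576 t=2:+1/2880 = -1/960
3j²(5 2 5; 0 0 0) = Δ·Π!·Σ² = 10/429  (sign +1)
sum: t=0:+1/161280 = 1/161280
3j²(5 2 5; -3 -2 5) = Δ·Π!·Σ² = 1/143  (sign +1)
combine: 4πI² = 605·10/429·1/143 = 50/507
take √, sign +1: I = 0.08858824

0.088588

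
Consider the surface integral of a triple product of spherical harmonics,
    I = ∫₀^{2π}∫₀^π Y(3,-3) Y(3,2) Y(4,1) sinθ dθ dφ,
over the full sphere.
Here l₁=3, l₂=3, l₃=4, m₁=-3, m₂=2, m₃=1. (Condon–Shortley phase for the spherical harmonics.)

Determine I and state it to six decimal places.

0.140463

Rules hold: Σm=0, L=10 even, 0≤4≤6.
N = 7·7·9 = 441
Δ = 2!·4!·4!/11! = 1/34650
Racah Σ t=0..2: t=0:+1/72 t=1:−1/16 t=2:+1/72 = -5/144
⇒ 3j(3 3 4; 0 0 0)² = 2/77, sgn -1
Racah Σ t=2..2: t=2:+1/288 = 1/288
⇒ 3j(3 3 4; -3 2 1)² = 5/231, sgn -1
4πI² = N·(3j₀)²·(3jₘ)² = 30/121
I = +1·√(0.247934/4π) = 0.14046335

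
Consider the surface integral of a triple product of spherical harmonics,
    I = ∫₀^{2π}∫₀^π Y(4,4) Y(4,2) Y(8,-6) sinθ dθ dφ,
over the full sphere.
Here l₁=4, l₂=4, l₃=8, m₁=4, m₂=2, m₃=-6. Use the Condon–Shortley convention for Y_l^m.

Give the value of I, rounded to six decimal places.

Checks pass: Σm=0; 16 even; l₃=8∈[0,8].
(2·4+1)(2·4+1)(2·8+1) = 1377
Δ: 0! 8! 8! / 17! → 1/218790
sum: t=0:+1/331776 = 1/331776
3j²(4 4 8; 0 0 0) = Δ·Π!·Σ² = 490/21879  (sign +1)
sum: t=0:+1/58060800 = 1/58060800
3j²(4 4 8; 4 2 -6) = Δ·Π!·Σ² = 7/510  (sign +1)
combine: 4πI² = 1377·490/21879·7/510 = 1029/2431
take √, sign +1: I = 0.18353136

0.183531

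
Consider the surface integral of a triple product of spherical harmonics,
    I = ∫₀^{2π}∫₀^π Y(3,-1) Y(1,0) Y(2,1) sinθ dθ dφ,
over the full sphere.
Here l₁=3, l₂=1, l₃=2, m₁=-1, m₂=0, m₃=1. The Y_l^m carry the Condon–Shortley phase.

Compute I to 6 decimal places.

-0.233597

Rules hold: Σm=0, L=6 even, 2≤2≤4.
N = 7·3·5 = 105
Δ = 2!·4!·0!/7! = 1/105
Racah Σ t=1..1: t=1:−1/4 = -1/4
⇒ 3j(3 1 2; 0 0 0)² = 3/35, sgn -1
Racah Σ t=1..1: t=1:−1/6 = -1/6
⇒ 3j(3 1 2; -1 0 1)² = 8/105, sgn +1
4πI² = N·(3j₀)²·(3jₘ)² = 24/35
I = -1·√(0.685714/4π) = -0.23359668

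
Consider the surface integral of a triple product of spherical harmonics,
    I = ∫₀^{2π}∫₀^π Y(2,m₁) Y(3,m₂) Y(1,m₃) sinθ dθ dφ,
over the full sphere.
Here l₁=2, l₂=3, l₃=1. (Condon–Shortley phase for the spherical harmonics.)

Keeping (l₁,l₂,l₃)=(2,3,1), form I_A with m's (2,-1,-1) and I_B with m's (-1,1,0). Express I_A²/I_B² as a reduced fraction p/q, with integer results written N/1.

1/8

Shared (l₁,l₂,l₃)=(2,3,1): N and (l;000)² cancel in I_A²/I_B².
A: Δ = 4!·0!·2!/7! = 1/105; Racah Σ t=0..0: t=0:+1/48 = 1/48; ⇒ 3j(2 3 1; 2 -1 -1)² = 1/105, sgn +1
B: Δ = 4!·0!·2!/7! = 1/105; Racah Σ t=3..3: t=3:−1/6 = -1/6; ⇒ 3j(2 3 1; -1 1 0)² = 8/105, sgn +1
I_A²/I_B² = (1/105)/(8/105) = 1/8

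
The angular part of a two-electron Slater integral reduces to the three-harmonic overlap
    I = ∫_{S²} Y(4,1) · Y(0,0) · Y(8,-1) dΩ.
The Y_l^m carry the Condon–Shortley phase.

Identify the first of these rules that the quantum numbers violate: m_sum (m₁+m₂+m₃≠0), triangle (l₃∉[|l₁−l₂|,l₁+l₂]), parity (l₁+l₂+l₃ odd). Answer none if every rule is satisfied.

Σmᵢ = 0  ✓
l₃∈[|l₁−l₂|,l₁+l₂]=[4,4], have l₃=8  ✗
Σlᵢ = 12 ⇒ even

triangle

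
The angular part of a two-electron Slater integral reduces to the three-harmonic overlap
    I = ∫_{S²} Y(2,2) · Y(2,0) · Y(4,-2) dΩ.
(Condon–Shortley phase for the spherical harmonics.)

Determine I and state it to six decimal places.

Rules hold: Σm=0, L=8 even, 0≤4≤4.
N = 5·5·9 = 225
Δ = 0!·4!·4!/9! = 1/630
Racah Σ t=0..0: t=0:+1/16 = 1/16
⇒ 3j(2 2 4; 0 0 0)² = 2/35, sgn +1
Racah Σ t=0..0: t=0:+1/96 = 1/96
⇒ 3j(2 2 4; 2 0 -2)² = 1/42, sgn +1
4πI² = N·(3j₀)²·(3jₘ)² = 15/49
I = +1·√(0.306122/4π) = 0.15607835

0.156078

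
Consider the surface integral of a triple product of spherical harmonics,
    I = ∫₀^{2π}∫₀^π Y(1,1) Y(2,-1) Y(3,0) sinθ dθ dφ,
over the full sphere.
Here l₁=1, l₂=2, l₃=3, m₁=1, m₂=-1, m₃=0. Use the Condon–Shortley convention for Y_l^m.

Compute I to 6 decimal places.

m-sum 0 ✓  L=6 even ✓  1≤3≤3 ✓
Π(2lᵢ+1) = 3×5×7 = 105
triangle coeff Δ(1,2,3) = 1/105
Σ_t [0,0]: t=0:+1/4 = 1/4
(3j)²=3/35 [(1 2 3; 0 0 0)], sign=-1
Σ_t [0,0]: t=0:+1/12 = 1/12
(3j)²=1/35 [(1 2 3; 1 -1 0)], sign=-1
⇒ 4πI² = 9/35
I = (+1)√(9/35/(4π)) = 0.14304817

0.143048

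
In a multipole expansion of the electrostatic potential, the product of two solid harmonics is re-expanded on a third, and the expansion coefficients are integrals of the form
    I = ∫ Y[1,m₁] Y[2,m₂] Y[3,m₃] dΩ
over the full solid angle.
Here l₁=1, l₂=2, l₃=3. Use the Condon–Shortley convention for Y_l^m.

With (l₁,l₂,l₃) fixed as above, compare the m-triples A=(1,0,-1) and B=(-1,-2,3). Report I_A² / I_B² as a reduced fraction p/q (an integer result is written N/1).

2/5

l's match ⇒ only the (l;m) 3-j factors differ between A and B.
A: triangle coeff Δ(1,2,3) = 1/105; Σ_t [0,0]: t=0:+1/8 = 1/8; (3j)²=2/35 [(1 2 3; 1 0 -1)], sign=+1
B: triangle coeff Δ(1,2,3) = 1/105; Σ_t [0,0]: t=0:+1/48 = 1/48; (3j)²=1/7 [(1 2 3; -1 -2 3)], sign=+1
I_A²/I_B² = (2/35)/(1/7) = 2/5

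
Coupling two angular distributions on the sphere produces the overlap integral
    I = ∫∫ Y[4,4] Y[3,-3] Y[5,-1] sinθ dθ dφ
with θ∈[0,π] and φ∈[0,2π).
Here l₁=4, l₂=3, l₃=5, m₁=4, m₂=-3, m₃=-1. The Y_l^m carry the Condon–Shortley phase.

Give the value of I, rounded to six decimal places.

Checks pass: Σm=0; 12 even; l₃=5∈[1,7].
(2·4+1)(2·3+1)(2·5+1) = 693
Δ: 2! 6! 4! / 13! → 1/180180
sum: t=0:+1/576 t=1:−1/144 t=2:+1/576 = -1/288
3j²(4 3 5; 0 0 0) = Δ·Π!·Σ² = 20/1001  (sign +1)
sum: t=0:+1/34560 = 1/34560
3j²(4 3 5; 4 -3 -1) = Δ·Π!·Σ² = 1/429  (sign +1)
combine: 4πI² = 693·20/1001·1/429 = 60/1859
take √, sign +1: I = 0.05067935

0.050679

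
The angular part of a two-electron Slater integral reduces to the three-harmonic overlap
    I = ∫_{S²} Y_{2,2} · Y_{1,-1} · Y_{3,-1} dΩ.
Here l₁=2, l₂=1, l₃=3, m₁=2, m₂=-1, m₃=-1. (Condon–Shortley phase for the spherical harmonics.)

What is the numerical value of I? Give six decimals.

m-sum 0 ✓  L=6 even ✓  1≤3≤3 ✓
Π(2lᵢ+1) = 5×3×7 = 105
triangle coeff Δ(2,1,3) = 1/105
Σ_t [0,0]: t=0:+1/4 = 1/4
(3j)²=3/35 [(2 1 3; 0 0 0)], sign=-1
Σ_t [0,0]: t=0:+1/48 = 1/48
(3j)²=1/105 [(2 1 3; 2 -1 -1)], sign=+1
⇒ 4πI² = 3/35
I = (-1)√(3/35/(4π)) = -0.08258890

-0.082589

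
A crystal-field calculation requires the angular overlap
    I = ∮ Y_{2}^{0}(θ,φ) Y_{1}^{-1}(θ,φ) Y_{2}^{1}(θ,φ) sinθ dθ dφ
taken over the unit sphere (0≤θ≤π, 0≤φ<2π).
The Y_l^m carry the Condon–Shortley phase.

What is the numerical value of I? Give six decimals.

l₁+l₂+l₃=5 is odd: 3j(l;000)=0 ⇒ I=0

0.000000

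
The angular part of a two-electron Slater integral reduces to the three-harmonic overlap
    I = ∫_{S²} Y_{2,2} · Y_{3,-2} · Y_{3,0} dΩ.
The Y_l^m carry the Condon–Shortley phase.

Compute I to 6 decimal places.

-0.188063

Checks pass: Σm=0; 8 even; l₃=3∈[1,5].
(2·2+1)(2·3+1)(2·3+1) = 245
Δ: 2! 2! 4! / 9! → 1/3780
sum: t=0:+1/24 t=1:−1/4 t=2:+1/24 = -1/6
3j²(2 3 3; 0 0 0) = Δ·Π!·Σ² = 4/105  (sign +1)
sum: t=0:+1/24 = 1/24
3j²(2 3 3; 2 -2 0) = Δ·Π!·Σ² = 1/21  (sign -1)
combine: 4πI² = 245·4/105·1/21 = 4/9
take √, sign -1: I = -0.18806319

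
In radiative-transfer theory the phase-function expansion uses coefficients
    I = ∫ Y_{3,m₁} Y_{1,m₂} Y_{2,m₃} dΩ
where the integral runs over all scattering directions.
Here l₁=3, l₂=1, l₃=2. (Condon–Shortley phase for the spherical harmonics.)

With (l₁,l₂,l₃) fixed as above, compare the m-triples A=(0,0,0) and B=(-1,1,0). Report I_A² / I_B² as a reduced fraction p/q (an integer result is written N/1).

Shared (l₁,l₂,l₃)=(3,1,2): N and (l;000)² cancel in I_A²/I_B².
A: Δ = 2!·4!·0!/7! = 1/105; Racah Σ t=1..1: t=1:−1/4 = -1/4; ⇒ 3j(3 1 2; 0 0 0)² = 3/35, sgn -1
B: Δ = 2!·4!·0!/7! = 1/105; Racah Σ t=2..2: t=2:+1/8 = 1/8; ⇒ 3j(3 1 2; -1 1 0)² = 2/35, sgn +1
I_A²/I_B² = (3/35)/(2/35) = 3/2

3/2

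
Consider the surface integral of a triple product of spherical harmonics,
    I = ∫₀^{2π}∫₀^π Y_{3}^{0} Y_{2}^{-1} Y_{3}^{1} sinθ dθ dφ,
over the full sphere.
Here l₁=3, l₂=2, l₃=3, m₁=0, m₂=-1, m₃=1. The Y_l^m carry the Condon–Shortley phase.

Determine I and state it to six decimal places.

-0.059471

Checks pass: Σm=0; 8 even; l₃=3∈[1,5].
(2·3+1)(2·2+1)(2·3+1) = 245
Δ: 2! 4! 2! / 9! → 1/3780
sum: t=0:+1/24 t=1:−1/4 t=2:+1/24 = -1/6
3j²(3 2 3; 0 0 0) = Δ·Π!·Σ² = 4/105  (sign +1)
sum: t=0:+1/12 t=1:−1/8 = -1/24
3j²(3 2 3; 0 -1 1) = Δ·Π!·Σ² = 1/210  (sign -1)
combine: 4πI² = 245·4/105·1/210 = 2/45
take √, sign -1: I = -0.05947080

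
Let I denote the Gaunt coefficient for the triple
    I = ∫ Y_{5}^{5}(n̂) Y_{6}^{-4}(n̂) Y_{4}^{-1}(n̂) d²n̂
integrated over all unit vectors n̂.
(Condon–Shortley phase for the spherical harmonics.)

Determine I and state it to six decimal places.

0.000000

l₁+l₂+l₃=15 is odd: 3j(l;000)=0 ⇒ I=0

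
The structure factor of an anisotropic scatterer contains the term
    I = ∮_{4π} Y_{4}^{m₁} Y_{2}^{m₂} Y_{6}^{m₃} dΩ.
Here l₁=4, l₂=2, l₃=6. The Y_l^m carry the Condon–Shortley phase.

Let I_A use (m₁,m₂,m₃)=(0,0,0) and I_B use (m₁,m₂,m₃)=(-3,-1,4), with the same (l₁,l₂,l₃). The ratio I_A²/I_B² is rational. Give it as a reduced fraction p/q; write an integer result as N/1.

Same 4,2,6: normalisation and zero-m 3j drop out of the ratio.
A: Δ: 0! 8! 4! / 13! → 1/6435; sum: t=0:+1/2304 = 1/2304; 3j²(4 2 6; 0 0 0) = Δ·Π!·Σ² = 5/143  (sign +1)
B: Δ: 0! 8! 4! / 13! → 1/6435; sum: t=0:+1/30240 = 1/30240; 3j²(4 2 6; -3 -1 4) = Δ·Π!·Σ² = 16/429  (sign +1)
I_A²/I_B² = (5/143)/(16/429) = 15/16

15/16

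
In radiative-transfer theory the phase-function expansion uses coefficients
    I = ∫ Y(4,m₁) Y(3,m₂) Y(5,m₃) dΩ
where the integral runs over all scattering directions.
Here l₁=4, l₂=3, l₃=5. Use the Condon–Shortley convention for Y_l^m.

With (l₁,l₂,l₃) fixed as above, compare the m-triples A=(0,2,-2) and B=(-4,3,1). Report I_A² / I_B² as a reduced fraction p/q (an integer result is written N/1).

5/3

Same 4,3,5: normalisation and zero-m 3j drop out of the ratio.
A: Δ: 2! 6! 4! / 13! → 1/180180; sum: t=1:−1/864 t=2:+1/576 = 1/1728; 3j²(4 3 5; 0 2 -2) = Δ·Π!·Σ² = 5/1287  (sign -1)
B: Δ: 2! 6! 4! / 13! → 1/180180; sum: t=2:+1/34560 = 1/34560; 3j²(4 3 5; -4 3 1) = Δ·Π!·Σ² = 1/429  (sign +1)
I_A²/I_B² = (5/1287)/(1/429) = 5/3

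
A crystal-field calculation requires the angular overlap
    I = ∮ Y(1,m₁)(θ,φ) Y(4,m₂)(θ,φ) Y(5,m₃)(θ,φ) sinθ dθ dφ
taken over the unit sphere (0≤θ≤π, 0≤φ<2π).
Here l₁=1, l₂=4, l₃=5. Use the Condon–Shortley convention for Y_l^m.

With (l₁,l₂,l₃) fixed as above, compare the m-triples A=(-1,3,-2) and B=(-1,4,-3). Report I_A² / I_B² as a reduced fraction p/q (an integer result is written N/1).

3/1

Same 1,4,5: normalisation and zero-m 3j drop out of the ratio.
A: Δ: 0! 2! 8! / 11! → 1/495; sum: t=0:+1/10080 = 1/10080; 3j²(1 4 5; -1 3 -2) = Δ·Π!·Σ² = 1/165  (sign -1)
B: Δ: 0! 2! 8! / 11! → 1/495; sum: t=0:+1/80640 = 1/80640; 3j²(1 4 5; -1 4 -3) = Δ·Π!·Σ² = 1/495  (sign +1)
I_A²/I_B² = (1/165)/(1/495) = 3/1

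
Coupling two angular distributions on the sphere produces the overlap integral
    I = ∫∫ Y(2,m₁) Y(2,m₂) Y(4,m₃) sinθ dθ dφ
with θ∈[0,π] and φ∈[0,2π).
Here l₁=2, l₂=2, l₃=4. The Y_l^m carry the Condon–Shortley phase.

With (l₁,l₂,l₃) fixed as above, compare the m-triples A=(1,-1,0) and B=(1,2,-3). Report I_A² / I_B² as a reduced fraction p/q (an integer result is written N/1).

16/35

Same 2,2,4: normalisation and zero-m 3j drop out of the ratio.
A: Δ: 0! 4! 4! / 9! → 1/630; sum: t=0:+1/36 = 1/36; 3j²(2 2 4; 1 -1 0) = Δ·Π!·Σ² = 8/315  (sign +1)
B: Δ: 0! 4! 4! / 9! → 1/630; sum: t=0:+1/144 = 1/144; 3j²(2 2 4; 1 2 -3) = Δ·Π!·Σ² = 1/18  (sign -1)
I_A²/I_B² = (8/315)/(1/18) = 16/35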